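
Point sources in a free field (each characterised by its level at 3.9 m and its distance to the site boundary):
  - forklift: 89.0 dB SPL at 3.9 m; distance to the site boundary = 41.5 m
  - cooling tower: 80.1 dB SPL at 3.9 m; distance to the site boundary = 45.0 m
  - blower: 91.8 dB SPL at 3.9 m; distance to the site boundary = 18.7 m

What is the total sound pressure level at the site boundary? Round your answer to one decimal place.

78.7 dB SPL

Apply inverse-square spreading to bring every level to the receiver, then sum 10^(L/10).
forklift: 89.0 − 20·log₁₀(41.5/3.9) = 89.0 − 20.54 = 68.46 dB SPL.
cooling tower: 80.1 − 20·log₁₀(45.0/3.9) = 80.1 − 21.24 = 58.86 dB SPL.
blower: 91.8 − 20·log₁₀(18.7/3.9) = 91.8 − 13.62 = 78.18 dB SPL.
Σ 10^(L/10) = 7.362e+07 → L_total = 10·log₁₀(7.362e+07) = 78.67 dB SPL.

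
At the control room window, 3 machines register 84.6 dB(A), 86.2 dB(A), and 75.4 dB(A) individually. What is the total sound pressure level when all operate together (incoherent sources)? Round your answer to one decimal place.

88.7 dB(A)

For uncorrelated sources the intensities add, so convert each level to linear form, sum, and take 10·log₁₀ of the total.
Σ 10^(L/10) = 10^(84.6/10) + 10^(86.2/10) + 10^(75.4/10) = 7.399e+08.
L_total = 10·log₁₀(7.399e+08) = 88.69 dB(A).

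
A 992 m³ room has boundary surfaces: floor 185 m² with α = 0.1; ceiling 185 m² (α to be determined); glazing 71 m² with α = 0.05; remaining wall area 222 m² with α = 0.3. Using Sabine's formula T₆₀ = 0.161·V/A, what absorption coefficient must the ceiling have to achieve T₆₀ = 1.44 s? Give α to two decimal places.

Required total absorption A = 0.161·992/1.44 = 110.91 m².
Absorption from the other surfaces = 185·0.1 + 71·0.05 + 222·0.3 = 88.65 m², so the ceiling must supply 22.26 m² over 185 m².
α = 22.26/185 = 0.120.

0.12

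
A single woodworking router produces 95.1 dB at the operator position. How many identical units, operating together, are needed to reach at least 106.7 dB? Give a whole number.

The shortfall is 106.7 − 95.1 = 11.6 dB, and N units add 10·log₁₀ N, so need 10·log₁₀ N ≥ 11.6.
N ≥ 10^(11.6/10) = 14.454, so N = 15.

15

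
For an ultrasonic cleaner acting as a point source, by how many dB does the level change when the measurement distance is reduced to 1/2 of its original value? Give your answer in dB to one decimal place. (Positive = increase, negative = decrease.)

Point-source spreading: ΔL = −20·log₁₀(r₂/r₁).
ΔL = −20·log₁₀(0.5) = +6.02 dB.

+6.0 dB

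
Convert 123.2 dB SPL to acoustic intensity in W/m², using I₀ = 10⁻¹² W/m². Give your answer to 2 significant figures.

I/I₀ = 10^(123.2/10) = 2.089e+12, so I = 2.089e+12 × 10⁻¹² W/m².

2.1 W/m²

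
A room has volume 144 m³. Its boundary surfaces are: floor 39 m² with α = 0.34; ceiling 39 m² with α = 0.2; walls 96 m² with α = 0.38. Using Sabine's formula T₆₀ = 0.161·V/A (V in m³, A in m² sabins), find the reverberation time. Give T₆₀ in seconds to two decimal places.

0.40 s

Total absorption A = 39·0.34 + 39·0.2 + 96·0.38 = 57.54 m² sabins.
T₆₀ = 0.161 × 144 / 57.54 = 0.403 s.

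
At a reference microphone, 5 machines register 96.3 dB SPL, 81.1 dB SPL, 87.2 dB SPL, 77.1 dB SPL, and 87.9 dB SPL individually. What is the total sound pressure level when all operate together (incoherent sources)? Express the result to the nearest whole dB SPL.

97 dB SPL

Incoherent sources combine by intensity addition: L_total = 10·log₁₀(Σ 10^(L_i/10)).
Σ 10^(L/10) = 10^(96.3/10) + 10^(81.1/10) + 10^(87.2/10) + 10^(77.1/10) + 10^(87.9/10) = 5.587e+09.
L_total = 10·log₁₀(5.587e+09) = 97.47 dB SPL.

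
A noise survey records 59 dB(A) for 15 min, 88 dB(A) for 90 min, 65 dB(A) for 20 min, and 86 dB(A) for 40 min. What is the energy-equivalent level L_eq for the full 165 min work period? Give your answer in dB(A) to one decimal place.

Weight each interval's intensity by its duration and average over T = 165 min:
Σ tᵢ·10^(Lᵢ/10) = 15·10^(59/10) + 90·10^(88/10) + 20·10^(65/10) + 40·10^(86/10) = 7.279e+10.
L_eq = 10·log₁₀(7.279e+10/165) = 86.45 dB(A).

86.4 dB(A)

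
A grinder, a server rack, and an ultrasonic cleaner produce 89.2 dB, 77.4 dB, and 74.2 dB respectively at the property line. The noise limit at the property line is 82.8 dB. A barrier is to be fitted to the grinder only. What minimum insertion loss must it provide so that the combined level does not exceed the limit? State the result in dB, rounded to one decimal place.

8.8 dB

The untreated sources together contribute 10^(77.4/10) + 10^(74.2/10) = 8.126e+07, i.e. 79.10 dB.
The limit corresponds to 10^(82.8/10) = 1.905e+08; subtracting the fixed part leaves 1.093e+08 for the grinder, i.e. 80.39 dB.
Required insertion loss = 89.2 − 80.39 = 8.81 dB.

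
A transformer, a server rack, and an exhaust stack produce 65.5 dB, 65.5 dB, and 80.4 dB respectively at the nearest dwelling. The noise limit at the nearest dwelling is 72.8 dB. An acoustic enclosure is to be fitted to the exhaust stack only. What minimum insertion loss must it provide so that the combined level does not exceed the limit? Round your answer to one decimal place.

Everything except the exhaust stack sums to 10^(65.5/10) + 10^(65.5/10) = 7.096e+06 in linear terms, 68.51 dB.
The limit corresponds to 10^(72.8/10) = 1.905e+07; subtracting the fixed part leaves 1.196e+07 for the exhaust stack, i.e. 70.78 dB.
Required insertion loss = 80.4 − 70.78 = 9.62 dB.

9.6 dB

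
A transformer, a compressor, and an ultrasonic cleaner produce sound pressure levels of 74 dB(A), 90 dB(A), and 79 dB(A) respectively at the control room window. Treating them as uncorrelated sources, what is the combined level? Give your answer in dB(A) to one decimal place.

90.4 dB(A)

For uncorrelated sources the intensities add, so convert each level to linear form, sum, and take 10·log₁₀ of the total.
Σ 10^(L/10) = 10^(74/10) + 10^(90/10) + 10^(79/10) = 1.105e+09.
L_total = 10·log₁₀(1.105e+09) = 90.43 dB(A).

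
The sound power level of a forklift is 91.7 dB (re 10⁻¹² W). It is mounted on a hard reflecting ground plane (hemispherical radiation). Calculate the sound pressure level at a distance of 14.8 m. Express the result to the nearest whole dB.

The power spreads over a hemisphere of area 2π·r², so L_p = L_w − 10·log₁₀(2π·r²).
2π·r² = 1376 m², 10·log₁₀ of that is 31.387 dB.
L_p = 91.7 − 31.387 = 60.31 dB.

60 dB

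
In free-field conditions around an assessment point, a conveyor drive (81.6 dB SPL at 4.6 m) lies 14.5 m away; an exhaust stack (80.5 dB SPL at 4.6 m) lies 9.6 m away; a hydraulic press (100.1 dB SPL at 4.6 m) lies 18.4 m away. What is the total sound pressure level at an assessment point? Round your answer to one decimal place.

Propagate each source to the receiver with L = L_ref − 20·log₁₀(r/r_ref), then add intensities.
conveyor drive: 81.6 − 20·log₁₀(14.5/4.6) = 81.6 − 9.97 = 71.63 dB SPL.
exhaust stack: 80.5 − 20·log₁₀(9.6/4.6) = 80.5 − 6.39 = 74.11 dB SPL.
hydraulic press: 100.1 − 20·log₁₀(18.4/4.6) = 100.1 − 12.04 = 88.06 dB SPL.
Σ 10^(L/10) = 6.799e+08 → L_total = 10·log₁₀(6.799e+08) = 88.32 dB SPL.

88.3 dB SPL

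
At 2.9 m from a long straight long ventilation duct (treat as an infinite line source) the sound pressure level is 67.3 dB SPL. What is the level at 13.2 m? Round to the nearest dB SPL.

61 dB SPL

Line-source attenuation: ΔL = 10·log₁₀(r₂/r₁) = 10·log₁₀(13.2/2.9) = 6.582 dB.
L₂ = 67.3 − 10·log₁₀(13.2/2.9) = 67.3 − 6.582 = 60.72 dB SPL.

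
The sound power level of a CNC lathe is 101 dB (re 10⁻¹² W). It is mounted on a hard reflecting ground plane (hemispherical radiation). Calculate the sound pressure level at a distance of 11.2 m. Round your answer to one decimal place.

72.0 dB

The power spreads over a hemisphere of area 2π·r², so L_p = L_w − 10·log₁₀(2π·r²).
2π·r² = 788.2 m², 10·log₁₀ of that is 28.966 dB.
L_p = 101 − 28.966 = 72.03 dB.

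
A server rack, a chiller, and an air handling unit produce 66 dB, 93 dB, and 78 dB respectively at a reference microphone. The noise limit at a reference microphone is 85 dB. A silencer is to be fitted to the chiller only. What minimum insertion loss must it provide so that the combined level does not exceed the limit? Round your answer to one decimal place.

Everything except the chiller sums to 10^(66/10) + 10^(78/10) = 6.708e+07 in linear terms, 78.27 dB.
The limit corresponds to 10^(85/10) = 3.162e+08; subtracting the fixed part leaves 2.492e+08 for the chiller, i.e. 83.96 dB.
Required insertion loss = 93 − 83.96 = 9.04 dB.

9.0 dB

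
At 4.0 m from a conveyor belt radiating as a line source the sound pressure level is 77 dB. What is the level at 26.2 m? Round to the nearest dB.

69 dB

For a line source, L₂ = L₁ − 10·log₁₀(r₂/r₁).
L₂ = 77 − 10·log₁₀(26.2/4.0) = 77 − 8.162 = 68.84 dB.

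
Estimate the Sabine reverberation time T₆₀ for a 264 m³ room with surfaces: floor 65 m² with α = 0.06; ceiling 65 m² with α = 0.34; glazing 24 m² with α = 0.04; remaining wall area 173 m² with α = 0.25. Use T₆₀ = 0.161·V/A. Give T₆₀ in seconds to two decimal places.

Total absorption A = 65·0.06 + 65·0.34 + 24·0.04 + 173·0.25 = 70.21 m² sabins.
T₆₀ = 0.161·V/A = 0.161·264/70.21 = 0.605 s.

0.61 s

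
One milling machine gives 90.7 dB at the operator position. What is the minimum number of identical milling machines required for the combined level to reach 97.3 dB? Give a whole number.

The shortfall is 97.3 − 90.7 = 6.6 dB, and N units add 10·log₁₀ N, so need 10·log₁₀ N ≥ 6.6.
N ≥ 10^(6.6/10) = 4.571, so N = 5.

5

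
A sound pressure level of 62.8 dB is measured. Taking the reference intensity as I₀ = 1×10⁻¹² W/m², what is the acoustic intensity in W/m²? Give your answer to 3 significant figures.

I = I₀·10^(L/10) = 10⁻¹² × 10^(62.8/10) = 10^(-5.720).

1.91e-06 W/m²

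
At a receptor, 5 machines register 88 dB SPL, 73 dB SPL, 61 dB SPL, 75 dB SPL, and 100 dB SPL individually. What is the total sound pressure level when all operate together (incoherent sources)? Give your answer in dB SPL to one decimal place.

100.3 dB SPL

Incoherent sources combine by intensity addition: L_total = 10·log₁₀(Σ 10^(L_i/10)).
Σ 10^(L/10) = 10^(88/10) + 10^(73/10) + 10^(61/10) + 10^(75/10) + 10^(100/10) = 1.068e+10.
L_total = 10·log₁₀(1.068e+10) = 100.29 dB SPL.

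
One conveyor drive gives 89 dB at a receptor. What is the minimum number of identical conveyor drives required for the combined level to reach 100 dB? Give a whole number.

N identical sources give L₁ + 10·log₁₀ N, so require 10·log₁₀ N ≥ 100 − 89 = 11.0 dB.
N ≥ 10^(11.0/10) = 12.589, so N = 13.

13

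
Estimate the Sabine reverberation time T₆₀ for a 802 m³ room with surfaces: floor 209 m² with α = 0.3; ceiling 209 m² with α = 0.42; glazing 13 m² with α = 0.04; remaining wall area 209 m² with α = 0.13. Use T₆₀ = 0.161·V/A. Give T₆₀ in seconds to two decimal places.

Total absorption A = 209·0.3 + 209·0.42 + 13·0.04 + 209·0.13 = 178.17 m² sabins.
T₆₀ = 0.161·V/A = 0.161·802/178.17 = 0.725 s.

0.72 s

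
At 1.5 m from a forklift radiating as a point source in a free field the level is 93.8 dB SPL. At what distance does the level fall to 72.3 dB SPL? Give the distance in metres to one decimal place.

For a point source L₁ − L₂ = 20·log₁₀(r₂/r₁), so r₂ = r₁·10^((L₁−L₂)/20).
r₂ = 1.5·10^((93.8−72.3)/20) = 1.5·10^(21.5/20) = 17.83 m.

17.8 m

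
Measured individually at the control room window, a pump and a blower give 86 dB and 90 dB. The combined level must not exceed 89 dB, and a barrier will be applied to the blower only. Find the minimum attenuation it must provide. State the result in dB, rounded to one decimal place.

4.0 dB

Everything except the blower sums to 10^(86/10) = 3.981e+08 in linear terms, 86.00 dB.
To meet 89 dB overall, the treated blower may contribute at most 10^(89/10) − 3.981e+08 = 3.962e+08, i.e. 85.98 dB.
So the blower must be reduced from 90 to 85.98 dB: IL = 4.02 dB.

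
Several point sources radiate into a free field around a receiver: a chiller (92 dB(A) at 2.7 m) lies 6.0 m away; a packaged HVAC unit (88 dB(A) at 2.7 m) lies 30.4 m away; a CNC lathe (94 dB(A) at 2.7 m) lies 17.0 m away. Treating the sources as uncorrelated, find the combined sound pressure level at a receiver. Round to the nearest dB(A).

Propagate each source to the receiver with L = L_ref − 20·log₁₀(r/r_ref), then add intensities.
chiller: 92 − 20·log₁₀(6.0/2.7) = 92 − 6.94 = 85.06 dB(A).
packaged HVAC unit: 88 − 20·log₁₀(30.4/2.7) = 88 − 21.03 = 66.97 dB(A).
CNC lathe: 94 − 20·log₁₀(17.0/2.7) = 94 − 15.98 = 78.02 dB(A).
Σ 10^(L/10) = 3.893e+08 → L_total = 10·log₁₀(3.893e+08) = 85.90 dB(A).

86 dB(A)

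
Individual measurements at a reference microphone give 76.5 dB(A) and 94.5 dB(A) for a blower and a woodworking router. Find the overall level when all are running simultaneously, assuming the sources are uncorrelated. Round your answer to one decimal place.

94.6 dB(A)

Incoherent sources combine by intensity addition: L_total = 10·log₁₀(Σ 10^(L_i/10)).
Σ 10^(L/10) = 10^(76.5/10) + 10^(94.5/10) = 2.863e+09.
L_total = 10·log₁₀(2.863e+09) = 94.57 dB(A).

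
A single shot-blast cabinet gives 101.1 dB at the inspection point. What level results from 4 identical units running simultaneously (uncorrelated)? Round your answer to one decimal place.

L_total = L₁ + 10·log₁₀ N for N identical incoherent sources.
L_total = 101.1 + 10·log₁₀(4) = 101.1 + 6.021 = 107.12 dB.

107.1 dB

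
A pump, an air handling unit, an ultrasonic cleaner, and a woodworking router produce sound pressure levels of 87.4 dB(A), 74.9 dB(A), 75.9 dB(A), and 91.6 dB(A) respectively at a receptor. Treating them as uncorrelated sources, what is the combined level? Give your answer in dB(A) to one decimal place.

93.1 dB(A)

For uncorrelated sources the intensities add, so convert each level to linear form, sum, and take 10·log₁₀ of the total.
Σ 10^(L/10) = 10^(87.4/10) + 10^(74.9/10) + 10^(75.9/10) + 10^(91.6/10) = 2.065e+09.
L_total = 10·log₁₀(2.065e+09) = 93.15 dB(A).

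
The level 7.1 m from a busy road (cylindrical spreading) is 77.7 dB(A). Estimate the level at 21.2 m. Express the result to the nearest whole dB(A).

73 dB(A)

For a line source, L₂ = L₁ − 10·log₁₀(r₂/r₁).
L₂ = 77.7 − 10·log₁₀(21.2/7.1) = 77.7 − 4.751 = 72.95 dB(A).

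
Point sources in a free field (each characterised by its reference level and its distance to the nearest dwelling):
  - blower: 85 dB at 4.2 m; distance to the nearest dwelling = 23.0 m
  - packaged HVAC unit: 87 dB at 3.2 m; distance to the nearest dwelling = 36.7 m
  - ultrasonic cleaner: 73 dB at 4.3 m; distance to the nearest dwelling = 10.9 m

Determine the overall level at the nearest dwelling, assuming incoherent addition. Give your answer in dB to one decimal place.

72.4 dB

Propagate each source to the receiver with L = L_ref − 20·log₁₀(r/r_ref), then add intensities.
blower: 85 − 20·log₁₀(23.0/4.2) = 85 − 14.77 = 70.23 dB.
packaged HVAC unit: 87 − 20·log₁₀(36.7/3.2) = 87 − 21.19 = 65.81 dB.
ultrasonic cleaner: 73 − 20·log₁₀(10.9/4.3) = 73 − 8.08 = 64.92 dB.
Σ 10^(L/10) = 1.746e+07 → L_total = 10·log₁₀(1.746e+07) = 72.42 dB.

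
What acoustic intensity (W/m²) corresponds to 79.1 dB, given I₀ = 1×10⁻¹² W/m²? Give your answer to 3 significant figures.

8.13e-05 W/m²

L = 10·log₁₀(I/I₀) ⇒ I = I₀·10^(L/10) = 10⁻¹² × 10^7.91.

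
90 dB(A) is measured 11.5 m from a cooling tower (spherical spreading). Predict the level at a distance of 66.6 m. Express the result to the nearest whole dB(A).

75 dB(A)

Spherical spreading from a point source gives a 20·log₁₀(r₂/r₁) drop.
L₂ = 90 − 20·log₁₀(66.6/11.5) = 90 − 15.256 = 74.74 dB(A).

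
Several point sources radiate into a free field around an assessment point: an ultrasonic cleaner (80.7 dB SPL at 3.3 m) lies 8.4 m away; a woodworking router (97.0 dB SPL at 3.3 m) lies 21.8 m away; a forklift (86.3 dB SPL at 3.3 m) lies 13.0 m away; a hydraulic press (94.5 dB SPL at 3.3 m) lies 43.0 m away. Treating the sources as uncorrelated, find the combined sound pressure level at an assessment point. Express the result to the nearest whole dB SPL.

Apply inverse-square spreading to bring every level to the receiver, then sum 10^(L/10).
ultrasonic cleaner: 80.7 − 20·log₁₀(8.4/3.3) = 80.7 − 8.12 = 72.58 dB SPL.
woodworking router: 97.0 − 20·log₁₀(21.8/3.3) = 97.0 − 16.40 = 80.60 dB SPL.
forklift: 86.3 − 20·log₁₀(13.0/3.3) = 86.3 − 11.91 = 74.39 dB SPL.
hydraulic press: 94.5 − 20·log₁₀(43.0/3.3) = 94.5 − 22.30 = 72.20 dB SPL.
Σ 10^(L/10) = 1.771e+08 → L_total = 10·log₁₀(1.771e+08) = 82.48 dB SPL.

82 dB SPL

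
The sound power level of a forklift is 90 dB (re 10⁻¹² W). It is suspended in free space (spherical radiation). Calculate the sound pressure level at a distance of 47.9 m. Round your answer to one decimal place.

45.4 dB

The power spreads over a sphere of area 4π·r², so L_p = L_w − 10·log₁₀(4π·r²).
4π·r² = 2.883e+04 m², 10·log₁₀ of that is 44.599 dB.
L_p = 90 − 44.599 = 45.40 dB.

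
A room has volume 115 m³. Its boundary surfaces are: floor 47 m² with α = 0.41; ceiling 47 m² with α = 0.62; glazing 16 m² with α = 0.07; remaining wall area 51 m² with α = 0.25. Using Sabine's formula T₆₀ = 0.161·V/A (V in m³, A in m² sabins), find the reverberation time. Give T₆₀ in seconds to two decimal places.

Total absorption A = 47·0.41 + 47·0.62 + 16·0.07 + 51·0.25 = 62.28 m² sabins.
T₆₀ = 0.161·V/A = 0.161·115/62.28 = 0.297 s.

0.30 s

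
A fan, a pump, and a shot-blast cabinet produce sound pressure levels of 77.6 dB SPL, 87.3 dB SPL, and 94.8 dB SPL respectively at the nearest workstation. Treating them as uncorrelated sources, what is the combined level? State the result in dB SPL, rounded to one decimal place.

95.6 dB SPL

For uncorrelated sources the intensities add, so convert each level to linear form, sum, and take 10·log₁₀ of the total.
Σ 10^(L/10) = 10^(77.6/10) + 10^(87.3/10) + 10^(94.8/10) = 3.615e+09.
L_total = 10·log₁₀(3.615e+09) = 95.58 dB SPL.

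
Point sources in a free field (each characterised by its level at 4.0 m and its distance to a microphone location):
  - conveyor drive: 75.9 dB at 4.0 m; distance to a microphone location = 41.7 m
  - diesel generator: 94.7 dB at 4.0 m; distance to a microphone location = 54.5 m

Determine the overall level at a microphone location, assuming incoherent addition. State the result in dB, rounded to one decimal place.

72.1 dB

First find each source's level at the receiver (point-source: −20·log₁₀(r/r_ref)), then combine on an intensity basis.
conveyor drive: 75.9 − 20·log₁₀(41.7/4.0) = 75.9 − 20.36 = 55.54 dB.
diesel generator: 94.7 − 20·log₁₀(54.5/4.0) = 94.7 − 22.69 = 72.01 dB.
Σ 10^(L/10) = 1.626e+07 → L_total = 10·log₁₀(1.626e+07) = 72.11 dB.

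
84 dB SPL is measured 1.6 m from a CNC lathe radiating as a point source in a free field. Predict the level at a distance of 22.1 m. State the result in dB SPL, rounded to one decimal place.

61.2 dB SPL

Spherical spreading from a point source gives a 20·log₁₀(r₂/r₁) drop.
L₂ = 84 − 20·log₁₀(22.1/1.6) = 84 − 22.805 = 61.19 dB SPL.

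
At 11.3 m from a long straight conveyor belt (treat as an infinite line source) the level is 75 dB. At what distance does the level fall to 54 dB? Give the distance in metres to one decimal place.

For a line source L₁ − L₂ = 10·log₁₀(r₂/r₁), so r₂ = r₁·10^((L₁−L₂)/10).
r₂ = 11.3·10^((75−54)/10) = 11.3·10^(21.0/10) = 1422.59 m.

1422.6 m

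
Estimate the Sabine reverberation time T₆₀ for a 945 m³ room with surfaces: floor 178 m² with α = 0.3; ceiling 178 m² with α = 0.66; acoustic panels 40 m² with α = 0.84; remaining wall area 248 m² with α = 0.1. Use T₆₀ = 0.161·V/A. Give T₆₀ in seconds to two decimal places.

0.66 s

Summing Sᵢαᵢ: 178·0.3 + 178·0.66 + 40·0.84 + 248·0.1 = 229.28 m².
T₆₀ = 0.161·V/A = 0.161·945/229.28 = 0.664 s.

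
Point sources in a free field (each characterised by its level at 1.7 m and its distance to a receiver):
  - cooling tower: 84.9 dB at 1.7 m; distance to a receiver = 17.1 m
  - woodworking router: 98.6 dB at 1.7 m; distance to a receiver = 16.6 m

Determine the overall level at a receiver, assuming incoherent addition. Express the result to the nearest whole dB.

Apply inverse-square spreading to bring every level to the receiver, then sum 10^(L/10).
cooling tower: 84.9 − 20·log₁₀(17.1/1.7) = 84.9 − 20.05 = 64.85 dB.
woodworking router: 98.6 − 20·log₁₀(16.6/1.7) = 98.6 − 19.79 = 78.81 dB.
Σ 10^(L/10) = 7.903e+07 → L_total = 10·log₁₀(7.903e+07) = 78.98 dB.

79 dB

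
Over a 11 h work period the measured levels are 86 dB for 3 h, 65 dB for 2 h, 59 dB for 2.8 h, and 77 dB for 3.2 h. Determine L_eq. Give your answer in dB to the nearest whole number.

The energy average is taken in the linear domain: L_eq = 10·log₁₀[(Σ tᵢ·10^(Lᵢ/10))/T], T = 11 h.
Σ tᵢ·10^(Lᵢ/10) = 3·10^(86/10) + 2·10^(65/10) + 2.8·10^(59/10) + 3.2·10^(77/10) = 1.363e+09.
L_eq = 10·log₁₀(1.363e+09/11) = 80.93 dB.

81 dB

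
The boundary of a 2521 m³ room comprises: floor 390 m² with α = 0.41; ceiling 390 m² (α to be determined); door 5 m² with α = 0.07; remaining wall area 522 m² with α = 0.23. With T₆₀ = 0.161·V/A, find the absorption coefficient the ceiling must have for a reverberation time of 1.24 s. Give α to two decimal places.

Required total absorption A = 0.161·2521/1.24 = 327.32 m².
Absorption from the other surfaces = 390·0.41 + 5·0.07 + 522·0.23 = 280.31 m², so the ceiling must supply 47.01 m² over 390 m².
α = 47.01/390 = 0.121.

0.12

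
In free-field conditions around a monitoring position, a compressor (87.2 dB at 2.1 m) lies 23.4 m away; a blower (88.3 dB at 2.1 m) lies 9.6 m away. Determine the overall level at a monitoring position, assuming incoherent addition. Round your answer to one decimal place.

First find each source's level at the receiver (point-source: −20·log₁₀(r/r_ref)), then combine on an intensity basis.
compressor: 87.2 − 20·log₁₀(23.4/2.1) = 87.2 − 20.94 = 66.26 dB.
blower: 88.3 − 20·log₁₀(9.6/2.1) = 88.3 − 13.20 = 75.10 dB.
Σ 10^(L/10) = 3.658e+07 → L_total = 10·log₁₀(3.658e+07) = 75.63 dB.

75.6 dB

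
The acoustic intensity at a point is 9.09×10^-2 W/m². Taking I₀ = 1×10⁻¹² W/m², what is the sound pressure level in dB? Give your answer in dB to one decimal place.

I/I₀ = 9.09×10^-2/10⁻¹² = 9.09×10^10, and L = 10·log₁₀(I/I₀).
L = 10·(0.9586 + 10) = 109.59 dB.

109.6 dB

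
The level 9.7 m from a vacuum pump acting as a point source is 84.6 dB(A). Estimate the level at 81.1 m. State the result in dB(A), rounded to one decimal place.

For a point source, L₂ = L₁ − 20·log₁₀(r₂/r₁).
L₂ = 84.6 − 20·log₁₀(81.1/9.7) = 84.6 − 18.445 = 66.16 dB(A).

66.2 dB(A)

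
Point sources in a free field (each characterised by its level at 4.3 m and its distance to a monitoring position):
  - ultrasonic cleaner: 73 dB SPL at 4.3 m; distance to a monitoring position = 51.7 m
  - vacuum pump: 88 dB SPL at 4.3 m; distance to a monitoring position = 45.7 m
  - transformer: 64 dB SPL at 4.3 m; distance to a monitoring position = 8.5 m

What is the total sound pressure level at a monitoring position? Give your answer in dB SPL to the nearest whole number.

68 dB SPL

First find each source's level at the receiver (point-source: −20·log₁₀(r/r_ref)), then combine on an intensity basis.
ultrasonic cleaner: 73 − 20·log₁₀(51.7/4.3) = 73 − 21.60 = 51.40 dB SPL.
vacuum pump: 88 − 20·log₁₀(45.7/4.3) = 88 − 20.53 = 67.47 dB SPL.
transformer: 64 − 20·log₁₀(8.5/4.3) = 64 − 5.92 = 58.08 dB SPL.
Σ 10^(L/10) = 6.367e+06 → L_total = 10·log₁₀(6.367e+06) = 68.04 dB SPL.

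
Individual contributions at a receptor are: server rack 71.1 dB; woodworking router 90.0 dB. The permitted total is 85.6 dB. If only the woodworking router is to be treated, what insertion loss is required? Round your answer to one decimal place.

Fixed contribution from the other source: Σ 10^(L/10) = 10^(71.1/10) = 1.288e+07 (71.10 dB).
To meet 85.6 dB overall, the treated woodworking router may contribute at most 10^(85.6/10) − 1.288e+07 = 3.502e+08, i.e. 85.44 dB.
So the woodworking router must be reduced from 90.0 to 85.44 dB: IL = 4.56 dB.

4.6 dB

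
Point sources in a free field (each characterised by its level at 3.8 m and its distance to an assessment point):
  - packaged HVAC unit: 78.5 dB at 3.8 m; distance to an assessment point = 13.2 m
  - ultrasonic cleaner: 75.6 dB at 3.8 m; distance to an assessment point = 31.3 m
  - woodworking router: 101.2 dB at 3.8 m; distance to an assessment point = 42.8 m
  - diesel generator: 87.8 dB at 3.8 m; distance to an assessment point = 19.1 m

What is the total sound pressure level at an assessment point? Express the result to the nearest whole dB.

Apply inverse-square spreading to bring every level to the receiver, then sum 10^(L/10).
packaged HVAC unit: 78.5 − 20·log₁₀(13.2/3.8) = 78.5 − 10.82 = 67.68 dB.
ultrasonic cleaner: 75.6 − 20·log₁₀(31.3/3.8) = 75.6 − 18.32 = 57.28 dB.
woodworking router: 101.2 − 20·log₁₀(42.8/3.8) = 101.2 − 21.03 = 80.17 dB.
diesel generator: 87.8 − 20·log₁₀(19.1/3.8) = 87.8 − 14.02 = 73.78 dB.
Σ 10^(L/10) = 1.342e+08 → L_total = 10·log₁₀(1.342e+08) = 81.28 dB.

81 dB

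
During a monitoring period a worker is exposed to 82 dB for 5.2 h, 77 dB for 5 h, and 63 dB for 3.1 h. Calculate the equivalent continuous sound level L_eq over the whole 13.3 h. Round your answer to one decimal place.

79.1 dB

L_eq = 10·log₁₀[(1/T)·Σ tᵢ·10^(Lᵢ/10)] with T = 13.3 h.
Σ tᵢ·10^(Lᵢ/10) = 5.2·10^(82/10) + 5·10^(77/10) + 3.1·10^(63/10) = 1.081e+09.
L_eq = 10·log₁₀(1.081e+09/13.3) = 79.10 dB.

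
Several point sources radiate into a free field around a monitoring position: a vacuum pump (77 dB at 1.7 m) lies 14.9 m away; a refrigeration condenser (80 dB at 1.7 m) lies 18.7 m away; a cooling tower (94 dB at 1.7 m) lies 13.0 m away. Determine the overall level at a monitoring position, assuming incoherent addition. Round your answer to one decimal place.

76.5 dB

Apply inverse-square spreading to bring every level to the receiver, then sum 10^(L/10).
vacuum pump: 77 − 20·log₁₀(14.9/1.7) = 77 − 18.85 = 58.15 dB.
refrigeration condenser: 80 − 20·log₁₀(18.7/1.7) = 80 − 20.83 = 59.17 dB.
cooling tower: 94 − 20·log₁₀(13.0/1.7) = 94 − 17.67 = 76.33 dB.
Σ 10^(L/10) = 4.443e+07 → L_total = 10·log₁₀(4.443e+07) = 76.48 dB.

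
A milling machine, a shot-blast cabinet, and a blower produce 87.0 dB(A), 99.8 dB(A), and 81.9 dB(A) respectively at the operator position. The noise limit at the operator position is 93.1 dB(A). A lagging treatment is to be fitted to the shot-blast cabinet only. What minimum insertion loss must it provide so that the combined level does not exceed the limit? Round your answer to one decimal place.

8.4 dB

Everything except the shot-blast cabinet sums to 10^(87.0/10) + 10^(81.9/10) = 6.561e+08 in linear terms, 88.17 dB(A).
To meet 93.1 dB(A) overall, the treated shot-blast cabinet may contribute at most 10^(93.1/10) − 6.561e+08 = 1.386e+09, i.e. 91.42 dB(A).
So the shot-blast cabinet must be reduced from 99.8 to 91.42 dB(A): IL = 8.38 dB.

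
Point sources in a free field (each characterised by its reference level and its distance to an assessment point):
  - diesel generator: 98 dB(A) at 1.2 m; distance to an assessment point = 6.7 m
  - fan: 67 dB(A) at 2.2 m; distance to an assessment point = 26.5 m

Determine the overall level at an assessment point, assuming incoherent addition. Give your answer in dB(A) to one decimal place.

83.1 dB(A)

Propagate each source to the receiver with L = L_ref − 20·log₁₀(r/r_ref), then add intensities.
diesel generator: 98 − 20·log₁₀(6.7/1.2) = 98 − 14.94 = 83.06 dB(A).
fan: 67 − 20·log₁₀(26.5/2.2) = 67 − 21.62 = 45.38 dB(A).
Σ 10^(L/10) = 2.024e+08 → L_total = 10·log₁₀(2.024e+08) = 83.06 dB(A).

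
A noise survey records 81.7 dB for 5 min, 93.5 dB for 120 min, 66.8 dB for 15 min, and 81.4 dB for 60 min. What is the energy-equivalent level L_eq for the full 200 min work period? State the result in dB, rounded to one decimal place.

L_eq = 10·log₁₀[(1/T)·Σ tᵢ·10^(Lᵢ/10)] with T = 200 min.
Σ tᵢ·10^(Lᵢ/10) = 5·10^(81.7/10) + 120·10^(93.5/10) + 15·10^(66.8/10) + 60·10^(81.4/10) = 2.777e+11.
L_eq = 10·log₁₀(2.777e+11/200) = 91.43 dB.

91.4 dB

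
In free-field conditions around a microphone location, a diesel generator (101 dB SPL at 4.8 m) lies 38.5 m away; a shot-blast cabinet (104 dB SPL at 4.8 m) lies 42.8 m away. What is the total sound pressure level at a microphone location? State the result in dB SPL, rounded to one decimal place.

87.1 dB SPL

Apply inverse-square spreading to bring every level to the receiver, then sum 10^(L/10).
diesel generator: 101 − 20·log₁₀(38.5/4.8) = 101 − 18.08 = 82.92 dB SPL.
shot-blast cabinet: 104 − 20·log₁₀(42.8/4.8) = 104 − 19.00 = 85.00 dB SPL.
Σ 10^(L/10) = 5.116e+08 → L_total = 10·log₁₀(5.116e+08) = 87.09 dB SPL.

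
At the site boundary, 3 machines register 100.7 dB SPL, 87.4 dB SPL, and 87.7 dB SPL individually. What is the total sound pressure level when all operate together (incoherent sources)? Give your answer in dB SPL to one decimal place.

101.1 dB SPL

Incoherent sources combine by intensity addition: L_total = 10·log₁₀(Σ 10^(L_i/10)).
Σ 10^(L/10) = 10^(100.7/10) + 10^(87.4/10) + 10^(87.7/10) = 1.289e+10.
L_total = 10·log₁₀(1.289e+10) = 101.10 dB SPL.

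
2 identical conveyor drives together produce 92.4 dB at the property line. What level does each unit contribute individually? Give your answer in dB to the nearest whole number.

89 dB

Dividing the total intensity by 2 lowers the level by 10·log₁₀ 2 = 3.010 dB: L₁ = 92.4 − 3.010.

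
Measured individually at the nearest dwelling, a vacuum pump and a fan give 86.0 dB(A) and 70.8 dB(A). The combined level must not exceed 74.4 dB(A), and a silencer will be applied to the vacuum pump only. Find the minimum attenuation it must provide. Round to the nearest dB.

14 dB

Everything except the vacuum pump sums to 10^(70.8/10) = 1.202e+07 in linear terms, 70.80 dB(A).
To meet 74.4 dB(A) overall, the treated vacuum pump may contribute at most 10^(74.4/10) − 1.202e+07 = 1.552e+07, i.e. 71.91 dB(A).
Required insertion loss = 86.0 − 71.91 = 14.09 dB.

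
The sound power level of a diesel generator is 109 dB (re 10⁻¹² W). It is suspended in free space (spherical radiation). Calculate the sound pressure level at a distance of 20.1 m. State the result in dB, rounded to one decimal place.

71.9 dB

The power spreads over a sphere of area 4π·r², so L_p = L_w − 10·log₁₀(4π·r²).
4π·r² = 5077 m², 10·log₁₀ of that is 37.056 dB.
L_p = 109 − 37.056 = 71.94 dB.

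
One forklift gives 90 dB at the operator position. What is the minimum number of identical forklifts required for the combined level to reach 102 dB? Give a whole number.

16

Need L₁ + 10·log₁₀ N ≥ 102, i.e. log₁₀ N ≥ 1.20.
N ≥ 10^(12.0/10) = 15.849, so N = 16.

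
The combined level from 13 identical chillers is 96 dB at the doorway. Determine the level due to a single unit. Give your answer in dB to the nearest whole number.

13 equal contributions raise the level by 10·log₁₀ 13 = 11.139 dB, so each unit alone gives 96 − 11.139.

85 dB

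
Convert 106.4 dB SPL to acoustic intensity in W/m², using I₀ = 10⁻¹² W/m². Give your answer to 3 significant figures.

0.0437 W/m²

I/I₀ = 10^(106.4/10) = 4.365e+10, so I = 4.365e+10 × 10⁻¹² W/m².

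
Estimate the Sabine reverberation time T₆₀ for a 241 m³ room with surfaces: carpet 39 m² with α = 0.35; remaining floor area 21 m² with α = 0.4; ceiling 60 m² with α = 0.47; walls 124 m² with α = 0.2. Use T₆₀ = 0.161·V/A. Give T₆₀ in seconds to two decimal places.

0.52 s

Total absorption A = 39·0.35 + 21·0.4 + 60·0.47 + 124·0.2 = 75.05 m² sabins.
T₆₀ = 0.161·V/A = 0.161·241/75.05 = 0.517 s.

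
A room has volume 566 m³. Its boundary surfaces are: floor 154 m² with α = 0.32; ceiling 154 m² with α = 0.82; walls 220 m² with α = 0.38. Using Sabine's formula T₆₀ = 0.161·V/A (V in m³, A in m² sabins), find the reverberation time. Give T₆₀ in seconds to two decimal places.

0.35 s

A = Σ Sᵢαᵢ = 154·0.32 + 154·0.82 + 220·0.38 = 259.16 m².
T₆₀ = 0.161·V/A = 0.161·566/259.16 = 0.352 s.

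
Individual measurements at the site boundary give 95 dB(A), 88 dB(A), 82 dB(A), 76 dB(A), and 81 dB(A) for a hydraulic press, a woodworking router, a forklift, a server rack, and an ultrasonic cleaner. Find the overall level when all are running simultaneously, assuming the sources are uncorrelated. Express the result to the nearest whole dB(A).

96 dB(A)

Incoherent sources combine by intensity addition: L_total = 10·log₁₀(Σ 10^(L_i/10)).
Σ 10^(L/10) = 10^(95/10) + 10^(88/10) + 10^(82/10) + 10^(76/10) + 10^(81/10) = 4.117e+09.
L_total = 10·log₁₀(4.117e+09) = 96.15 dB(A).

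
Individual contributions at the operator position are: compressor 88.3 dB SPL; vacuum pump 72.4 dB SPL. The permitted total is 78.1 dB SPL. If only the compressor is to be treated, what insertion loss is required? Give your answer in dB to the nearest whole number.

Everything except the compressor sums to 10^(72.4/10) = 1.738e+07 in linear terms, 72.40 dB SPL.
The limit corresponds to 10^(78.1/10) = 6.457e+07; subtracting the fixed part leaves 4.719e+07 for the compressor, i.e. 76.74 dB SPL.
Required insertion loss = 88.3 − 76.74 = 11.56 dB.

12 dB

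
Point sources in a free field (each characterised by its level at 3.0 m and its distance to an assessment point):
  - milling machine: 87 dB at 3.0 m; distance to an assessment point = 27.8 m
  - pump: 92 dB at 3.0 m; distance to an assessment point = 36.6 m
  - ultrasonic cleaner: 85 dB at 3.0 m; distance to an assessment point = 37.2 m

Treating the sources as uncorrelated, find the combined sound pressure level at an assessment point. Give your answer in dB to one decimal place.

72.7 dB

First find each source's level at the receiver (point-source: −20·log₁₀(r/r_ref)), then combine on an intensity basis.
milling machine: 87 − 20·log₁₀(27.8/3.0) = 87 − 19.34 = 67.66 dB.
pump: 92 − 20·log₁₀(36.6/3.0) = 92 − 21.73 = 70.27 dB.
ultrasonic cleaner: 85 − 20·log₁₀(37.2/3.0) = 85 − 21.87 = 63.13 dB.
Σ 10^(L/10) = 1.854e+07 → L_total = 10·log₁₀(1.854e+07) = 72.68 dB.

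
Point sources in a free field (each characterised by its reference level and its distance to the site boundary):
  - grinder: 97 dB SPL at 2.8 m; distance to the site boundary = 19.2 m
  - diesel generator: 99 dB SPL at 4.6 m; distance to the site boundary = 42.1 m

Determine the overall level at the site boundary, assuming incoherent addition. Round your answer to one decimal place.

First find each source's level at the receiver (point-source: −20·log₁₀(r/r_ref)), then combine on an intensity basis.
grinder: 97 − 20·log₁₀(19.2/2.8) = 97 − 16.72 = 80.28 dB SPL.
diesel generator: 99 − 20·log₁₀(42.1/4.6) = 99 − 19.23 = 79.77 dB SPL.
Σ 10^(L/10) = 2.014e+08 → L_total = 10·log₁₀(2.014e+08) = 83.04 dB SPL.

83.0 dB SPL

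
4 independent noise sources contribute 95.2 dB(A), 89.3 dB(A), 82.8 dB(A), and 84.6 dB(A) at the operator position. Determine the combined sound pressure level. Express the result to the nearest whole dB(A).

97 dB(A)

For uncorrelated sources the intensities add, so convert each level to linear form, sum, and take 10·log₁₀ of the total.
Σ 10^(L/10) = 10^(95.2/10) + 10^(89.3/10) + 10^(82.8/10) + 10^(84.6/10) = 4.641e+09.
L_total = 10·log₁₀(4.641e+09) = 96.67 dB(A).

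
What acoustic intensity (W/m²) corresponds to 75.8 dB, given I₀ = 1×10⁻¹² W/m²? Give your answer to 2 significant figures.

3.8e-05 W/m²

I/I₀ = 10^(75.8/10) = 3.802e+07, so I = 3.802e+07 × 10⁻¹² W/m².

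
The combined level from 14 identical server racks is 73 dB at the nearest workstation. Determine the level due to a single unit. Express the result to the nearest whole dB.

62 dB

For N identical incoherent sources L_total = L₁ + 10·log₁₀ N, so L₁ = 73 − 10·log₁₀(14) = 73 − 11.461.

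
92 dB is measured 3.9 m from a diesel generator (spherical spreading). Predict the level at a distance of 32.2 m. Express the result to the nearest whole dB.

Point-source attenuation: ΔL = 20·log₁₀(r₂/r₁) = 20·log₁₀(32.2/3.9) = 18.336 dB.
L₂ = 92 − 20·log₁₀(32.2/3.9) = 92 − 18.336 = 73.66 dB.

74 dB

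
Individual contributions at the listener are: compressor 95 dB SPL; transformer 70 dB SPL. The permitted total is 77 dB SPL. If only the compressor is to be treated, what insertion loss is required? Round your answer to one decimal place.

The untreated sources together contribute 10^(70/10) = 1.000e+07, i.e. 70.00 dB SPL.
To meet 77 dB SPL overall, the treated compressor may contribute at most 10^(77/10) − 1.000e+07 = 4.012e+07, i.e. 76.03 dB SPL.
Required insertion loss = 95 − 76.03 = 18.97 dB.

19.0 dB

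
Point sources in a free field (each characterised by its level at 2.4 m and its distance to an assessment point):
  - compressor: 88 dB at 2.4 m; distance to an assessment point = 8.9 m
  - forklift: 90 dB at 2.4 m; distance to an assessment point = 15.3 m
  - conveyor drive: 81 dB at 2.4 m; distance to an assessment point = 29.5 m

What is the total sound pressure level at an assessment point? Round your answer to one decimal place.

78.5 dB

First find each source's level at the receiver (point-source: −20·log₁₀(r/r_ref)), then combine on an intensity basis.
compressor: 88 − 20·log₁₀(8.9/2.4) = 88 − 11.38 = 76.62 dB.
forklift: 90 − 20·log₁₀(15.3/2.4) = 90 − 16.09 = 73.91 dB.
conveyor drive: 81 − 20·log₁₀(29.5/2.4) = 81 − 21.79 = 59.21 dB.
Σ 10^(L/10) = 7.132e+07 → L_total = 10·log₁₀(7.132e+07) = 78.53 dB.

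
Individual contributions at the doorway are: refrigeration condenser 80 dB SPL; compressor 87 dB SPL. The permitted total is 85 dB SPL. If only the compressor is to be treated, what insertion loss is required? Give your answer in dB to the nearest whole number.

4 dB

Everything except the compressor sums to 10^(80/10) = 1.000e+08 in linear terms, 80.00 dB SPL.
To meet 85 dB SPL overall, the treated compressor may contribute at most 10^(85/10) − 1.000e+08 = 2.162e+08, i.e. 83.35 dB SPL.
Required insertion loss = 87 − 83.35 = 3.65 dB.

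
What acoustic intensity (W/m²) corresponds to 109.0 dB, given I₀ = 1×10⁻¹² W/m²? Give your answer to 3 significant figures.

I/I₀ = 10^(109.0/10) = 7.943e+10, so I = 7.943e+10 × 10⁻¹² W/m².

0.0794 W/m²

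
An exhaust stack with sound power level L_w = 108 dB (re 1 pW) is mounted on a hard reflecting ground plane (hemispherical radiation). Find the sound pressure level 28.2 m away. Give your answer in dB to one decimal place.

71.0 dB

The power spreads over a hemisphere of area 2π·r², so L_p = L_w − 10·log₁₀(2π·r²).
2π·r² = 4997 m², 10·log₁₀ of that is 36.987 dB.
L_p = 108 − 36.987 = 71.01 dB.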